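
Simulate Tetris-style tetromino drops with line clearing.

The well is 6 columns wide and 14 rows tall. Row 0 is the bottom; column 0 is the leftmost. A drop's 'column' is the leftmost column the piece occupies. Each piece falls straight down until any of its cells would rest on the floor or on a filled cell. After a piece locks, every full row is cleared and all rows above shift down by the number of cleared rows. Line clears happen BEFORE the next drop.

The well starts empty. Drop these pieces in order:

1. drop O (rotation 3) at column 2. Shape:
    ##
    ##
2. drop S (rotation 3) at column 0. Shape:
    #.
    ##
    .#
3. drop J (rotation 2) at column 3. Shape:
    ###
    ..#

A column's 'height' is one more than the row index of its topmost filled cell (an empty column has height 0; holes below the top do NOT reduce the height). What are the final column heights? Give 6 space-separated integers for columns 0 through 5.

Drop 1: O rot3 at col 2 lands with bottom-row=0; cleared 0 line(s) (total 0); column heights now [0 0 2 2 0 0], max=2
Drop 2: S rot3 at col 0 lands with bottom-row=0; cleared 0 line(s) (total 0); column heights now [3 2 2 2 0 0], max=3
Drop 3: J rot2 at col 3 lands with bottom-row=1; cleared 0 line(s) (total 0); column heights now [3 2 2 3 3 3], max=3

Answer: 3 2 2 3 3 3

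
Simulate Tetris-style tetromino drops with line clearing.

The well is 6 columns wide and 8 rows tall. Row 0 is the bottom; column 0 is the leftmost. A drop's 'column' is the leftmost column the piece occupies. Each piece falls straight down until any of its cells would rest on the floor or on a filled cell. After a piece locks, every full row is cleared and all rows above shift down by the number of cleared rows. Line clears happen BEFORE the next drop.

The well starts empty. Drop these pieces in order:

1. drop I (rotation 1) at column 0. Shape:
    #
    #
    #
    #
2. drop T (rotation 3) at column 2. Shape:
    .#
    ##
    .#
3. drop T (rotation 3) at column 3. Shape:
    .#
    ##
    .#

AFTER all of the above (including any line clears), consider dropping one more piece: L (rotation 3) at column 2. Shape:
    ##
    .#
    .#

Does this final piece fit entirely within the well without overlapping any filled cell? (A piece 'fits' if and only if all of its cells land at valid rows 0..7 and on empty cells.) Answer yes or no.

Drop 1: I rot1 at col 0 lands with bottom-row=0; cleared 0 line(s) (total 0); column heights now [4 0 0 0 0 0], max=4
Drop 2: T rot3 at col 2 lands with bottom-row=0; cleared 0 line(s) (total 0); column heights now [4 0 2 3 0 0], max=4
Drop 3: T rot3 at col 3 lands with bottom-row=2; cleared 0 line(s) (total 0); column heights now [4 0 2 4 5 0], max=5
Test piece L rot3 at col 2 (width 2): heights before test = [4 0 2 4 5 0]; fits = True

Answer: yes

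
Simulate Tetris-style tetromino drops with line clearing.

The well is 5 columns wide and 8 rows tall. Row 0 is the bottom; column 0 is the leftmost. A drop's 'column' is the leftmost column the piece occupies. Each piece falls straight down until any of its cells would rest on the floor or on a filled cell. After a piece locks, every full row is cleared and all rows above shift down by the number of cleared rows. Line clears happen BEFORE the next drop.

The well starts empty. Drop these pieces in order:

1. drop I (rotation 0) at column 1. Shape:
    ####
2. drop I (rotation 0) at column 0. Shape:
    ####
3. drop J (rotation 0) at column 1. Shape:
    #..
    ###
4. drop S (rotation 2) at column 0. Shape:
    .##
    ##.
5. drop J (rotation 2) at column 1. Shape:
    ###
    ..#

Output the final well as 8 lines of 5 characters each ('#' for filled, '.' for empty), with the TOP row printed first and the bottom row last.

Answer: .....
.###.
.###.
##...
.#...
.###.
####.
.####

Derivation:
Drop 1: I rot0 at col 1 lands with bottom-row=0; cleared 0 line(s) (total 0); column heights now [0 1 1 1 1], max=1
Drop 2: I rot0 at col 0 lands with bottom-row=1; cleared 0 line(s) (total 0); column heights now [2 2 2 2 1], max=2
Drop 3: J rot0 at col 1 lands with bottom-row=2; cleared 0 line(s) (total 0); column heights now [2 4 3 3 1], max=4
Drop 4: S rot2 at col 0 lands with bottom-row=4; cleared 0 line(s) (total 0); column heights now [5 6 6 3 1], max=6
Drop 5: J rot2 at col 1 lands with bottom-row=5; cleared 0 line(s) (total 0); column heights now [5 7 7 7 1], max=7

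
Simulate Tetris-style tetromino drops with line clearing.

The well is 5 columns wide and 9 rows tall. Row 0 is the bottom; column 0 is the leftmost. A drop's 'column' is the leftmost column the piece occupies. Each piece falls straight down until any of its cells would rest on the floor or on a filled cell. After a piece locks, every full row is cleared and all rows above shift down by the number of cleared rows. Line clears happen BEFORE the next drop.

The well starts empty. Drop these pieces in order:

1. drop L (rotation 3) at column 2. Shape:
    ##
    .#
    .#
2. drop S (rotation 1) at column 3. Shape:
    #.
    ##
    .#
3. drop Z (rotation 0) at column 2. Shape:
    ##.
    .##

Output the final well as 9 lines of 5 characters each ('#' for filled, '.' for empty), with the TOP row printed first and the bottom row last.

Drop 1: L rot3 at col 2 lands with bottom-row=0; cleared 0 line(s) (total 0); column heights now [0 0 3 3 0], max=3
Drop 2: S rot1 at col 3 lands with bottom-row=2; cleared 0 line(s) (total 0); column heights now [0 0 3 5 4], max=5
Drop 3: Z rot0 at col 2 lands with bottom-row=5; cleared 0 line(s) (total 0); column heights now [0 0 7 7 6], max=7

Answer: .....
.....
..##.
...##
...#.
...##
..###
...#.
...#.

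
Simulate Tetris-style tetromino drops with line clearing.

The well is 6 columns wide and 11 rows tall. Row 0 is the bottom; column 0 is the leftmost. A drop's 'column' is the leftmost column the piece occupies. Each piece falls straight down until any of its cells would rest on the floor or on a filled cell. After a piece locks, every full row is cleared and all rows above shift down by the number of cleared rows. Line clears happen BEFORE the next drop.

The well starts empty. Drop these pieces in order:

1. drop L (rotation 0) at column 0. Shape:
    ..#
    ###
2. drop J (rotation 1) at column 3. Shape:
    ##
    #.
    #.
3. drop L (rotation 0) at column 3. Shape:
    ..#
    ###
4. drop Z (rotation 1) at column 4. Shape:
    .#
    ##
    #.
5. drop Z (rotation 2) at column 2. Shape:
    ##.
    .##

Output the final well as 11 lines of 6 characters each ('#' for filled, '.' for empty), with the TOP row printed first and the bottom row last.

Answer: ......
......
......
..##..
...###
....##
....##
...###
...##.
..##..
####..

Derivation:
Drop 1: L rot0 at col 0 lands with bottom-row=0; cleared 0 line(s) (total 0); column heights now [1 1 2 0 0 0], max=2
Drop 2: J rot1 at col 3 lands with bottom-row=0; cleared 0 line(s) (total 0); column heights now [1 1 2 3 3 0], max=3
Drop 3: L rot0 at col 3 lands with bottom-row=3; cleared 0 line(s) (total 0); column heights now [1 1 2 4 4 5], max=5
Drop 4: Z rot1 at col 4 lands with bottom-row=4; cleared 0 line(s) (total 0); column heights now [1 1 2 4 6 7], max=7
Drop 5: Z rot2 at col 2 lands with bottom-row=6; cleared 0 line(s) (total 0); column heights now [1 1 8 8 7 7], max=8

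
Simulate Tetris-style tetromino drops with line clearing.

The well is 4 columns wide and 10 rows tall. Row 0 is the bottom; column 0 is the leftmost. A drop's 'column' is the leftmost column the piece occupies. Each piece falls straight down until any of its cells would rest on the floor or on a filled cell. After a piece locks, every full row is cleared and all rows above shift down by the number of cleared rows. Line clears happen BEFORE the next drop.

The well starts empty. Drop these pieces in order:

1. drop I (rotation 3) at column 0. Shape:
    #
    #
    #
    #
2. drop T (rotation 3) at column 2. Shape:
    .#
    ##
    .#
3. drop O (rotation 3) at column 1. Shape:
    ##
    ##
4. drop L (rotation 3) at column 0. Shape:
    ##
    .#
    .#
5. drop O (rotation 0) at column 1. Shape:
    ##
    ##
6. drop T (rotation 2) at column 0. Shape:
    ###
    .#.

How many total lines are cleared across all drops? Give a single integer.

Drop 1: I rot3 at col 0 lands with bottom-row=0; cleared 0 line(s) (total 0); column heights now [4 0 0 0], max=4
Drop 2: T rot3 at col 2 lands with bottom-row=0; cleared 0 line(s) (total 0); column heights now [4 0 2 3], max=4
Drop 3: O rot3 at col 1 lands with bottom-row=2; cleared 1 line(s) (total 1); column heights now [3 3 3 2], max=3
Drop 4: L rot3 at col 0 lands with bottom-row=3; cleared 0 line(s) (total 1); column heights now [6 6 3 2], max=6
Drop 5: O rot0 at col 1 lands with bottom-row=6; cleared 0 line(s) (total 1); column heights now [6 8 8 2], max=8
Drop 6: T rot2 at col 0 lands with bottom-row=8; cleared 0 line(s) (total 1); column heights now [10 10 10 2], max=10

Answer: 1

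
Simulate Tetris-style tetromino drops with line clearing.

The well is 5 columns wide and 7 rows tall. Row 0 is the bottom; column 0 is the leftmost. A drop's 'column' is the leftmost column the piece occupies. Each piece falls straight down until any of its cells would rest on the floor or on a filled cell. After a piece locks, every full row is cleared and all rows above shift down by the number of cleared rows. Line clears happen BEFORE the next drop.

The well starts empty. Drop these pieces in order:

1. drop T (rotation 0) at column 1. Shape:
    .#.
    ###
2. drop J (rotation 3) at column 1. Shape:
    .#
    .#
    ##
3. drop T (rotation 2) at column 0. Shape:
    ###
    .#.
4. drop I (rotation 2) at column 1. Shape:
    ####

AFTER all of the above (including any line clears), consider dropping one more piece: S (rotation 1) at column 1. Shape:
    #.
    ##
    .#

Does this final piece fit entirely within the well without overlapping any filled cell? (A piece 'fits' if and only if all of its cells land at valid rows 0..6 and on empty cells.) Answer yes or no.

Answer: no

Derivation:
Drop 1: T rot0 at col 1 lands with bottom-row=0; cleared 0 line(s) (total 0); column heights now [0 1 2 1 0], max=2
Drop 2: J rot3 at col 1 lands with bottom-row=2; cleared 0 line(s) (total 0); column heights now [0 3 5 1 0], max=5
Drop 3: T rot2 at col 0 lands with bottom-row=4; cleared 0 line(s) (total 0); column heights now [6 6 6 1 0], max=6
Drop 4: I rot2 at col 1 lands with bottom-row=6; cleared 0 line(s) (total 0); column heights now [6 7 7 7 7], max=7
Test piece S rot1 at col 1 (width 2): heights before test = [6 7 7 7 7]; fits = False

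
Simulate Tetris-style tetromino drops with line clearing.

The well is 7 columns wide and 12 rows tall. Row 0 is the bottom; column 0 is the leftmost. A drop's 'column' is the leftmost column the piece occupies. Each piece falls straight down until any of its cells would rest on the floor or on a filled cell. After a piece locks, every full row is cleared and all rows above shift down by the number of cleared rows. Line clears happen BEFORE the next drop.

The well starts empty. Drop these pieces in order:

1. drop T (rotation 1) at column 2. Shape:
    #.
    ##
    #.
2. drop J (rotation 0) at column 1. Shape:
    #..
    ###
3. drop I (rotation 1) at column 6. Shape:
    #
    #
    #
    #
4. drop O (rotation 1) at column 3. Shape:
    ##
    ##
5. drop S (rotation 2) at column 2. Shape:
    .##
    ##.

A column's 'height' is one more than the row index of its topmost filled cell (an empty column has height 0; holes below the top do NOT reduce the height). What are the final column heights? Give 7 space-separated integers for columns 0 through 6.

Drop 1: T rot1 at col 2 lands with bottom-row=0; cleared 0 line(s) (total 0); column heights now [0 0 3 2 0 0 0], max=3
Drop 2: J rot0 at col 1 lands with bottom-row=3; cleared 0 line(s) (total 0); column heights now [0 5 4 4 0 0 0], max=5
Drop 3: I rot1 at col 6 lands with bottom-row=0; cleared 0 line(s) (total 0); column heights now [0 5 4 4 0 0 4], max=5
Drop 4: O rot1 at col 3 lands with bottom-row=4; cleared 0 line(s) (total 0); column heights now [0 5 4 6 6 0 4], max=6
Drop 5: S rot2 at col 2 lands with bottom-row=6; cleared 0 line(s) (total 0); column heights now [0 5 7 8 8 0 4], max=8

Answer: 0 5 7 8 8 0 4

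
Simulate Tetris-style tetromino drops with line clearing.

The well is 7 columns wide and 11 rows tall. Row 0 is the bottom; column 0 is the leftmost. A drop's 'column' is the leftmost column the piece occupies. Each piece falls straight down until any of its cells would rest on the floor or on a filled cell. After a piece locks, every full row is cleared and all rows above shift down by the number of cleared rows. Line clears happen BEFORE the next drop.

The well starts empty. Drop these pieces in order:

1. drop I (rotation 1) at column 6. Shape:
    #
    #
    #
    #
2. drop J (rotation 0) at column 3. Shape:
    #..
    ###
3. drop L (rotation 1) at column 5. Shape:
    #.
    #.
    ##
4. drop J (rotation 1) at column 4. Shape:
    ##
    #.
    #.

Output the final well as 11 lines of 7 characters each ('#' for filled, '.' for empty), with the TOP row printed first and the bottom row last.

Drop 1: I rot1 at col 6 lands with bottom-row=0; cleared 0 line(s) (total 0); column heights now [0 0 0 0 0 0 4], max=4
Drop 2: J rot0 at col 3 lands with bottom-row=0; cleared 0 line(s) (total 0); column heights now [0 0 0 2 1 1 4], max=4
Drop 3: L rot1 at col 5 lands with bottom-row=4; cleared 0 line(s) (total 0); column heights now [0 0 0 2 1 7 5], max=7
Drop 4: J rot1 at col 4 lands with bottom-row=5; cleared 0 line(s) (total 0); column heights now [0 0 0 2 8 8 5], max=8

Answer: .......
.......
.......
....##.
....##.
....##.
.....##
......#
......#
...#..#
...####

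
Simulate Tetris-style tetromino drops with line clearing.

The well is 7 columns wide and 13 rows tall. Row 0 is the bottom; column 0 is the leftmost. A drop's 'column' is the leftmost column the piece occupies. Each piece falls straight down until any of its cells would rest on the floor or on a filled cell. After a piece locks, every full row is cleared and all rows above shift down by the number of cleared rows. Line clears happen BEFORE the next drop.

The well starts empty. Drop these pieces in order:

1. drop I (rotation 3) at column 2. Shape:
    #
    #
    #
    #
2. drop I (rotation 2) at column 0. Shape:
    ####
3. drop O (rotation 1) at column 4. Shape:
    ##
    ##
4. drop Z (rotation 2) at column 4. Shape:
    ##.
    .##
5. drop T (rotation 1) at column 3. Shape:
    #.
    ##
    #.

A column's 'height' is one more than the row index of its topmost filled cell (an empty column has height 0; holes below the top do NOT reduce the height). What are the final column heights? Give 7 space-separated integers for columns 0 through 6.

Drop 1: I rot3 at col 2 lands with bottom-row=0; cleared 0 line(s) (total 0); column heights now [0 0 4 0 0 0 0], max=4
Drop 2: I rot2 at col 0 lands with bottom-row=4; cleared 0 line(s) (total 0); column heights now [5 5 5 5 0 0 0], max=5
Drop 3: O rot1 at col 4 lands with bottom-row=0; cleared 0 line(s) (total 0); column heights now [5 5 5 5 2 2 0], max=5
Drop 4: Z rot2 at col 4 lands with bottom-row=2; cleared 0 line(s) (total 0); column heights now [5 5 5 5 4 4 3], max=5
Drop 5: T rot1 at col 3 lands with bottom-row=5; cleared 0 line(s) (total 0); column heights now [5 5 5 8 7 4 3], max=8

Answer: 5 5 5 8 7 4 3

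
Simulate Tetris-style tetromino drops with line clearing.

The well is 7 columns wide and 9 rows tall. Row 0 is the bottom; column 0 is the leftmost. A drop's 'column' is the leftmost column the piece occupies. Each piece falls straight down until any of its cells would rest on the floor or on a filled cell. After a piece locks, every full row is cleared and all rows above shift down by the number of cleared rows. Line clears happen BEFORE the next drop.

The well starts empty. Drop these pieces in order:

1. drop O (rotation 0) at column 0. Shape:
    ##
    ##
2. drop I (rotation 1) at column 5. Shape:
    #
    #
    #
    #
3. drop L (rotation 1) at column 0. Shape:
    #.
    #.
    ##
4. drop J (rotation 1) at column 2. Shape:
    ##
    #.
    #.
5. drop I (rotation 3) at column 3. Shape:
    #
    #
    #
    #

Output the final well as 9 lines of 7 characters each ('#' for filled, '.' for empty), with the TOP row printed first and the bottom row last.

Drop 1: O rot0 at col 0 lands with bottom-row=0; cleared 0 line(s) (total 0); column heights now [2 2 0 0 0 0 0], max=2
Drop 2: I rot1 at col 5 lands with bottom-row=0; cleared 0 line(s) (total 0); column heights now [2 2 0 0 0 4 0], max=4
Drop 3: L rot1 at col 0 lands with bottom-row=2; cleared 0 line(s) (total 0); column heights now [5 3 0 0 0 4 0], max=5
Drop 4: J rot1 at col 2 lands with bottom-row=0; cleared 0 line(s) (total 0); column heights now [5 3 3 3 0 4 0], max=5
Drop 5: I rot3 at col 3 lands with bottom-row=3; cleared 0 line(s) (total 0); column heights now [5 3 3 7 0 4 0], max=7

Answer: .......
.......
...#...
...#...
#..#...
#..#.#.
####.#.
###..#.
###..#.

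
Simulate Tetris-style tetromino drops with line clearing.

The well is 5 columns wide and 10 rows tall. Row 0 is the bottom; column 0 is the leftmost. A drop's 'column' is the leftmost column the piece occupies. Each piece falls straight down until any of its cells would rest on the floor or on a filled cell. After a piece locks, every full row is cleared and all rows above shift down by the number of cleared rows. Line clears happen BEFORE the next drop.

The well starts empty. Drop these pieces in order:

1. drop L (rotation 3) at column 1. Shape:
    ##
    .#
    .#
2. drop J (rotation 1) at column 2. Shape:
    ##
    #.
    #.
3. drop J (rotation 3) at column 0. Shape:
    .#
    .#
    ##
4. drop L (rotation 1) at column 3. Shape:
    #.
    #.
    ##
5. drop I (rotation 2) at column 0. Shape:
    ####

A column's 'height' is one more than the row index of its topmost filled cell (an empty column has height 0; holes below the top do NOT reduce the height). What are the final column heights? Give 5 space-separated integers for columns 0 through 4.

Drop 1: L rot3 at col 1 lands with bottom-row=0; cleared 0 line(s) (total 0); column heights now [0 3 3 0 0], max=3
Drop 2: J rot1 at col 2 lands with bottom-row=3; cleared 0 line(s) (total 0); column heights now [0 3 6 6 0], max=6
Drop 3: J rot3 at col 0 lands with bottom-row=3; cleared 0 line(s) (total 0); column heights now [4 6 6 6 0], max=6
Drop 4: L rot1 at col 3 lands with bottom-row=6; cleared 0 line(s) (total 0); column heights now [4 6 6 9 7], max=9
Drop 5: I rot2 at col 0 lands with bottom-row=9; cleared 0 line(s) (total 0); column heights now [10 10 10 10 7], max=10

Answer: 10 10 10 10 7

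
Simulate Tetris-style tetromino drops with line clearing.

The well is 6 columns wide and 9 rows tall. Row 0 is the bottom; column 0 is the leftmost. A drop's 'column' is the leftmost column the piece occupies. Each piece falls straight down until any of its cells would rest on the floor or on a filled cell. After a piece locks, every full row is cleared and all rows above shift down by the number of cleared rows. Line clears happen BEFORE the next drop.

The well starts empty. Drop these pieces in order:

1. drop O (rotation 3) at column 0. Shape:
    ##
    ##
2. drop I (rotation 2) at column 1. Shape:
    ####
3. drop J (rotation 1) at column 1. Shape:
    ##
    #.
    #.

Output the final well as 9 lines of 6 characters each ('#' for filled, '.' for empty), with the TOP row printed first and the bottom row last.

Drop 1: O rot3 at col 0 lands with bottom-row=0; cleared 0 line(s) (total 0); column heights now [2 2 0 0 0 0], max=2
Drop 2: I rot2 at col 1 lands with bottom-row=2; cleared 0 line(s) (total 0); column heights now [2 3 3 3 3 0], max=3
Drop 3: J rot1 at col 1 lands with bottom-row=3; cleared 0 line(s) (total 0); column heights now [2 6 6 3 3 0], max=6

Answer: ......
......
......
.##...
.#....
.#....
.####.
##....
##....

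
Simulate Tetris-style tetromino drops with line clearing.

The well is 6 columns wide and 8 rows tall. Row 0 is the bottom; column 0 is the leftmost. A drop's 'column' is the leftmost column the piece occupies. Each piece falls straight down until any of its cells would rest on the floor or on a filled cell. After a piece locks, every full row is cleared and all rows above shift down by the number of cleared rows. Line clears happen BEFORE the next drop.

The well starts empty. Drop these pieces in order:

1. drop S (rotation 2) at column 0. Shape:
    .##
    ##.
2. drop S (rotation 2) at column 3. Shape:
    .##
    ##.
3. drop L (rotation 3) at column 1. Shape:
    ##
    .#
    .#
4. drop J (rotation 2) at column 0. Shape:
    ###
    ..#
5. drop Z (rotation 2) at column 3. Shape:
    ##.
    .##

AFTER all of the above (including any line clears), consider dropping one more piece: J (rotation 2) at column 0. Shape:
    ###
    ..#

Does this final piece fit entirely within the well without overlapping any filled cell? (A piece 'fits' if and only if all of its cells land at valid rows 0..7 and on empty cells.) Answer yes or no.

Answer: no

Derivation:
Drop 1: S rot2 at col 0 lands with bottom-row=0; cleared 0 line(s) (total 0); column heights now [1 2 2 0 0 0], max=2
Drop 2: S rot2 at col 3 lands with bottom-row=0; cleared 0 line(s) (total 0); column heights now [1 2 2 1 2 2], max=2
Drop 3: L rot3 at col 1 lands with bottom-row=2; cleared 0 line(s) (total 0); column heights now [1 5 5 1 2 2], max=5
Drop 4: J rot2 at col 0 lands with bottom-row=5; cleared 0 line(s) (total 0); column heights now [7 7 7 1 2 2], max=7
Drop 5: Z rot2 at col 3 lands with bottom-row=2; cleared 0 line(s) (total 0); column heights now [7 7 7 4 4 3], max=7
Test piece J rot2 at col 0 (width 3): heights before test = [7 7 7 4 4 3]; fits = False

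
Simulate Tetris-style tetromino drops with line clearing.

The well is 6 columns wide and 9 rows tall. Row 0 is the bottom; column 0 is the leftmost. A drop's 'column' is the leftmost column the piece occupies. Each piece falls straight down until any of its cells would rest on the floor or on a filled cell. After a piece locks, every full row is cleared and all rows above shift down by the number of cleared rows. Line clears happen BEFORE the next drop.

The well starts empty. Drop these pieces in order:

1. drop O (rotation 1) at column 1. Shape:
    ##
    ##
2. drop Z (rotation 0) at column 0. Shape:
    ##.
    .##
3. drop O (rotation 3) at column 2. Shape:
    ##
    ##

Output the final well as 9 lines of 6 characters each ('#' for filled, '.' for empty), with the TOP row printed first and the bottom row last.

Answer: ......
......
......
......
..##..
####..
.##...
.##...
.##...

Derivation:
Drop 1: O rot1 at col 1 lands with bottom-row=0; cleared 0 line(s) (total 0); column heights now [0 2 2 0 0 0], max=2
Drop 2: Z rot0 at col 0 lands with bottom-row=2; cleared 0 line(s) (total 0); column heights now [4 4 3 0 0 0], max=4
Drop 3: O rot3 at col 2 lands with bottom-row=3; cleared 0 line(s) (total 0); column heights now [4 4 5 5 0 0], max=5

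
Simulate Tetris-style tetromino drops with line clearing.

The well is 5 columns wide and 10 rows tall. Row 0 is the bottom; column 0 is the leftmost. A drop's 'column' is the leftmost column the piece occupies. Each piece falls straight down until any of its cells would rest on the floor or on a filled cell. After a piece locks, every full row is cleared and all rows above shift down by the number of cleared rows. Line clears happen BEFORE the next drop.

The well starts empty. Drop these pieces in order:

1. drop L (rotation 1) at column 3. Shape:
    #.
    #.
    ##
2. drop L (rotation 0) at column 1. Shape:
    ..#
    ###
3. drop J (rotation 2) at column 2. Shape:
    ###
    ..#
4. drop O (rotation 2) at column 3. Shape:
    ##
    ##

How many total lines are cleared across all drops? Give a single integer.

Answer: 0

Derivation:
Drop 1: L rot1 at col 3 lands with bottom-row=0; cleared 0 line(s) (total 0); column heights now [0 0 0 3 1], max=3
Drop 2: L rot0 at col 1 lands with bottom-row=3; cleared 0 line(s) (total 0); column heights now [0 4 4 5 1], max=5
Drop 3: J rot2 at col 2 lands with bottom-row=4; cleared 0 line(s) (total 0); column heights now [0 4 6 6 6], max=6
Drop 4: O rot2 at col 3 lands with bottom-row=6; cleared 0 line(s) (total 0); column heights now [0 4 6 8 8], max=8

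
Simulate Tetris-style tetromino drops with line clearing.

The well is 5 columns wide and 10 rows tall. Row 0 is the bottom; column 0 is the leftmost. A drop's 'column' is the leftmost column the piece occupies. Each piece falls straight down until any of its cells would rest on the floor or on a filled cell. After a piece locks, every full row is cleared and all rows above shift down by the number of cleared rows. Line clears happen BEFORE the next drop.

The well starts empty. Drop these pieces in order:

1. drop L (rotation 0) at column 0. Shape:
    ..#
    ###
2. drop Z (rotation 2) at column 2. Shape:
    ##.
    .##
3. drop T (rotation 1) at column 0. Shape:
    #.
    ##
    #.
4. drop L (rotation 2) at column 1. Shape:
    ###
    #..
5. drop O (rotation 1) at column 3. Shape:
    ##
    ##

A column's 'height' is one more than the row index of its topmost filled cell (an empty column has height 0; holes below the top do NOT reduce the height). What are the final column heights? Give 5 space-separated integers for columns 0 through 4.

Answer: 4 5 5 7 7

Derivation:
Drop 1: L rot0 at col 0 lands with bottom-row=0; cleared 0 line(s) (total 0); column heights now [1 1 2 0 0], max=2
Drop 2: Z rot2 at col 2 lands with bottom-row=1; cleared 0 line(s) (total 0); column heights now [1 1 3 3 2], max=3
Drop 3: T rot1 at col 0 lands with bottom-row=1; cleared 0 line(s) (total 0); column heights now [4 3 3 3 2], max=4
Drop 4: L rot2 at col 1 lands with bottom-row=3; cleared 0 line(s) (total 0); column heights now [4 5 5 5 2], max=5
Drop 5: O rot1 at col 3 lands with bottom-row=5; cleared 0 line(s) (total 0); column heights now [4 5 5 7 7], max=7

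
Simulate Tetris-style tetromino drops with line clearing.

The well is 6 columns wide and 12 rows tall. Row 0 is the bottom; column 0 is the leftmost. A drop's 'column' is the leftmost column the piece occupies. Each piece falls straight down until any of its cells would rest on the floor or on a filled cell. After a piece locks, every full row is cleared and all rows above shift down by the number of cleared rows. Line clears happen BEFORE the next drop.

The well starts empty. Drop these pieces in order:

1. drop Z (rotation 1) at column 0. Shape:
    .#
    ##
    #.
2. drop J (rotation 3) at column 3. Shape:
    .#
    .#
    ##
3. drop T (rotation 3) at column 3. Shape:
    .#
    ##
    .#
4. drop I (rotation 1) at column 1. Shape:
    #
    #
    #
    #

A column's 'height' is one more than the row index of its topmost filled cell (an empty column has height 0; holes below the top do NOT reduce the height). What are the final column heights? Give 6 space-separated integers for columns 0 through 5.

Answer: 2 7 0 5 6 0

Derivation:
Drop 1: Z rot1 at col 0 lands with bottom-row=0; cleared 0 line(s) (total 0); column heights now [2 3 0 0 0 0], max=3
Drop 2: J rot3 at col 3 lands with bottom-row=0; cleared 0 line(s) (total 0); column heights now [2 3 0 1 3 0], max=3
Drop 3: T rot3 at col 3 lands with bottom-row=3; cleared 0 line(s) (total 0); column heights now [2 3 0 5 6 0], max=6
Drop 4: I rot1 at col 1 lands with bottom-row=3; cleared 0 line(s) (total 0); column heights now [2 7 0 5 6 0], max=7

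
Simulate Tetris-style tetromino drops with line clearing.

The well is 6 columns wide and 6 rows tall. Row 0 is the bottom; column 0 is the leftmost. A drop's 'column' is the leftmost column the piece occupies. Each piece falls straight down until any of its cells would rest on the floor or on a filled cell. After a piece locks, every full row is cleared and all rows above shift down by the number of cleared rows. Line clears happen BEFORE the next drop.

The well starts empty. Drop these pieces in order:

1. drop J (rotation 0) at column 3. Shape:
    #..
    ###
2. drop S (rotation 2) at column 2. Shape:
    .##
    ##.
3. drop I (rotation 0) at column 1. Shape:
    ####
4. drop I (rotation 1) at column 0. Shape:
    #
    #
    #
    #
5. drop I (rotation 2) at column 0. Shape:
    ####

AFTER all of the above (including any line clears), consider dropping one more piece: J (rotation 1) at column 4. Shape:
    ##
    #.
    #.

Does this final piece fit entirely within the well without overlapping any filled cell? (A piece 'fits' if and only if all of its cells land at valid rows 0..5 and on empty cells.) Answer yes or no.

Drop 1: J rot0 at col 3 lands with bottom-row=0; cleared 0 line(s) (total 0); column heights now [0 0 0 2 1 1], max=2
Drop 2: S rot2 at col 2 lands with bottom-row=2; cleared 0 line(s) (total 0); column heights now [0 0 3 4 4 1], max=4
Drop 3: I rot0 at col 1 lands with bottom-row=4; cleared 0 line(s) (total 0); column heights now [0 5 5 5 5 1], max=5
Drop 4: I rot1 at col 0 lands with bottom-row=0; cleared 0 line(s) (total 0); column heights now [4 5 5 5 5 1], max=5
Drop 5: I rot2 at col 0 lands with bottom-row=5; cleared 0 line(s) (total 0); column heights now [6 6 6 6 5 1], max=6
Test piece J rot1 at col 4 (width 2): heights before test = [6 6 6 6 5 1]; fits = False

Answer: no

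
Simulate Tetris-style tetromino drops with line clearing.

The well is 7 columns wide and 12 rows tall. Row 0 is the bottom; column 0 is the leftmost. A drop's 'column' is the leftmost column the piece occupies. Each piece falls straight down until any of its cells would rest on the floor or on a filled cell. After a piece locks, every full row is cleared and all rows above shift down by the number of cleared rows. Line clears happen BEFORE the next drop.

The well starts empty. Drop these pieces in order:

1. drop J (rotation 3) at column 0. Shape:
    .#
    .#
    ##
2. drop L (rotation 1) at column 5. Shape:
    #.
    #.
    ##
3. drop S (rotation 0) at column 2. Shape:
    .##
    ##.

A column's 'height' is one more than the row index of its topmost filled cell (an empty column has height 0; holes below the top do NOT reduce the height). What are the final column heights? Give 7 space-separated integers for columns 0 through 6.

Drop 1: J rot3 at col 0 lands with bottom-row=0; cleared 0 line(s) (total 0); column heights now [1 3 0 0 0 0 0], max=3
Drop 2: L rot1 at col 5 lands with bottom-row=0; cleared 0 line(s) (total 0); column heights now [1 3 0 0 0 3 1], max=3
Drop 3: S rot0 at col 2 lands with bottom-row=0; cleared 0 line(s) (total 0); column heights now [1 3 1 2 2 3 1], max=3

Answer: 1 3 1 2 2 3 1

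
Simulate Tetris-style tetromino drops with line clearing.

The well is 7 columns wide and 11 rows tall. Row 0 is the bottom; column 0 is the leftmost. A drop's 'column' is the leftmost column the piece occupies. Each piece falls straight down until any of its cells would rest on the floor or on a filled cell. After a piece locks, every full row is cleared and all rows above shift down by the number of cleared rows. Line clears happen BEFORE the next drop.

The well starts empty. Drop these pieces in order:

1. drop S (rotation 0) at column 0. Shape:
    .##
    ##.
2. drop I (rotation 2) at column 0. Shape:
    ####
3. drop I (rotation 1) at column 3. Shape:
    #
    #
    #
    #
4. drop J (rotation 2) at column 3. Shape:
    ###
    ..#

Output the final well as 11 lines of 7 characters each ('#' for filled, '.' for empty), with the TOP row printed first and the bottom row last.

Drop 1: S rot0 at col 0 lands with bottom-row=0; cleared 0 line(s) (total 0); column heights now [1 2 2 0 0 0 0], max=2
Drop 2: I rot2 at col 0 lands with bottom-row=2; cleared 0 line(s) (total 0); column heights now [3 3 3 3 0 0 0], max=3
Drop 3: I rot1 at col 3 lands with bottom-row=3; cleared 0 line(s) (total 0); column heights now [3 3 3 7 0 0 0], max=7
Drop 4: J rot2 at col 3 lands with bottom-row=6; cleared 0 line(s) (total 0); column heights now [3 3 3 8 8 8 0], max=8

Answer: .......
.......
.......
...###.
...#.#.
...#...
...#...
...#...
####...
.##....
##.....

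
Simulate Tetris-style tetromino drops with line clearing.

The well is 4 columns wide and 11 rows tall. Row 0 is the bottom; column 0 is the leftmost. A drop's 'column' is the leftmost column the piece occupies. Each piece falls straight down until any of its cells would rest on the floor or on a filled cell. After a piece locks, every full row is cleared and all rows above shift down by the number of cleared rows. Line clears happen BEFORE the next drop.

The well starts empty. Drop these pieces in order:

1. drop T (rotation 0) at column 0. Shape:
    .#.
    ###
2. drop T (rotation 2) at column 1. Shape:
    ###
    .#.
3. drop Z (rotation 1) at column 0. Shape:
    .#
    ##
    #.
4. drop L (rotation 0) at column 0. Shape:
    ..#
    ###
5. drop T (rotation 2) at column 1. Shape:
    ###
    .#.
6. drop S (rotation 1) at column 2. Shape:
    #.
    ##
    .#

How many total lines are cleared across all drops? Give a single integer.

Answer: 1

Derivation:
Drop 1: T rot0 at col 0 lands with bottom-row=0; cleared 0 line(s) (total 0); column heights now [1 2 1 0], max=2
Drop 2: T rot2 at col 1 lands with bottom-row=1; cleared 0 line(s) (total 0); column heights now [1 3 3 3], max=3
Drop 3: Z rot1 at col 0 lands with bottom-row=2; cleared 1 line(s) (total 1); column heights now [3 4 2 0], max=4
Drop 4: L rot0 at col 0 lands with bottom-row=4; cleared 0 line(s) (total 1); column heights now [5 5 6 0], max=6
Drop 5: T rot2 at col 1 lands with bottom-row=6; cleared 0 line(s) (total 1); column heights now [5 8 8 8], max=8
Drop 6: S rot1 at col 2 lands with bottom-row=8; cleared 0 line(s) (total 1); column heights now [5 8 11 10], max=11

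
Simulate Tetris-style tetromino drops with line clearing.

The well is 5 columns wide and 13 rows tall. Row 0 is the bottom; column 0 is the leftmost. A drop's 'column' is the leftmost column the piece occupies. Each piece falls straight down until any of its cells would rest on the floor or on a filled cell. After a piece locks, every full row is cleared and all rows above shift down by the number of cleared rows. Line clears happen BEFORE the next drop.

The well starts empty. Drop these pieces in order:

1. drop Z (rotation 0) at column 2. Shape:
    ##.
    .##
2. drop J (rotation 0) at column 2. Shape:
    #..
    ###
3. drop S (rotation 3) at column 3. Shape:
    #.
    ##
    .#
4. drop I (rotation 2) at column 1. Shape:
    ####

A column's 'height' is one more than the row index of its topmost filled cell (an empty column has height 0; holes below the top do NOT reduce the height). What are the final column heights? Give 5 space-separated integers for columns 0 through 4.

Drop 1: Z rot0 at col 2 lands with bottom-row=0; cleared 0 line(s) (total 0); column heights now [0 0 2 2 1], max=2
Drop 2: J rot0 at col 2 lands with bottom-row=2; cleared 0 line(s) (total 0); column heights now [0 0 4 3 3], max=4
Drop 3: S rot3 at col 3 lands with bottom-row=3; cleared 0 line(s) (total 0); column heights now [0 0 4 6 5], max=6
Drop 4: I rot2 at col 1 lands with bottom-row=6; cleared 0 line(s) (total 0); column heights now [0 7 7 7 7], max=7

Answer: 0 7 7 7 7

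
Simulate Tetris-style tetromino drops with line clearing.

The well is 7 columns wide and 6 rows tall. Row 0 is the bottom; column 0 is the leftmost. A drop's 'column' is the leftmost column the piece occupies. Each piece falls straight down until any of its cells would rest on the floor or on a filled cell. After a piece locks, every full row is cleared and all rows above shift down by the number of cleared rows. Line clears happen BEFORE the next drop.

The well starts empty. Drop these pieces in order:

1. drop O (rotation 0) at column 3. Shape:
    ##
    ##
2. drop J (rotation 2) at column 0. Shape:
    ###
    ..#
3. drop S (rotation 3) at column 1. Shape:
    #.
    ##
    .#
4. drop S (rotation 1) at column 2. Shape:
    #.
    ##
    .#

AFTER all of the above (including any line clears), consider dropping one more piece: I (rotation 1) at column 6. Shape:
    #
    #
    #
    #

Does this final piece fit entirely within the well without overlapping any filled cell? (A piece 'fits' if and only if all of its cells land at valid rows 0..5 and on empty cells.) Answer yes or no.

Drop 1: O rot0 at col 3 lands with bottom-row=0; cleared 0 line(s) (total 0); column heights now [0 0 0 2 2 0 0], max=2
Drop 2: J rot2 at col 0 lands with bottom-row=0; cleared 0 line(s) (total 0); column heights now [2 2 2 2 2 0 0], max=2
Drop 3: S rot3 at col 1 lands with bottom-row=2; cleared 0 line(s) (total 0); column heights now [2 5 4 2 2 0 0], max=5
Drop 4: S rot1 at col 2 lands with bottom-row=3; cleared 0 line(s) (total 0); column heights now [2 5 6 5 2 0 0], max=6
Test piece I rot1 at col 6 (width 1): heights before test = [2 5 6 5 2 0 0]; fits = True

Answer: yes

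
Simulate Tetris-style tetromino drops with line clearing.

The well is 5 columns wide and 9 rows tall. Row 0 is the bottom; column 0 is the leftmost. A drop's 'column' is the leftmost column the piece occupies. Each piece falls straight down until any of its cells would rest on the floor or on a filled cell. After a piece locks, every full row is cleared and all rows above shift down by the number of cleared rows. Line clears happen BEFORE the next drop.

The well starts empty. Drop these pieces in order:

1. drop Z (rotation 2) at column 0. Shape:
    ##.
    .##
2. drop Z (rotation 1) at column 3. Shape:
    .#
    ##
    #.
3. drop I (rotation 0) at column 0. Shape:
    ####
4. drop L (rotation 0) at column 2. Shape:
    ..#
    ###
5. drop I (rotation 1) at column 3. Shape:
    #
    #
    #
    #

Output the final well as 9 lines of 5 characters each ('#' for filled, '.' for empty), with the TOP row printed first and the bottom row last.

Answer: .....
.....
...#.
...#.
...#.
...##
..###
##.##
.###.

Derivation:
Drop 1: Z rot2 at col 0 lands with bottom-row=0; cleared 0 line(s) (total 0); column heights now [2 2 1 0 0], max=2
Drop 2: Z rot1 at col 3 lands with bottom-row=0; cleared 0 line(s) (total 0); column heights now [2 2 1 2 3], max=3
Drop 3: I rot0 at col 0 lands with bottom-row=2; cleared 1 line(s) (total 1); column heights now [2 2 1 2 2], max=2
Drop 4: L rot0 at col 2 lands with bottom-row=2; cleared 0 line(s) (total 1); column heights now [2 2 3 3 4], max=4
Drop 5: I rot1 at col 3 lands with bottom-row=3; cleared 0 line(s) (total 1); column heights now [2 2 3 7 4], max=7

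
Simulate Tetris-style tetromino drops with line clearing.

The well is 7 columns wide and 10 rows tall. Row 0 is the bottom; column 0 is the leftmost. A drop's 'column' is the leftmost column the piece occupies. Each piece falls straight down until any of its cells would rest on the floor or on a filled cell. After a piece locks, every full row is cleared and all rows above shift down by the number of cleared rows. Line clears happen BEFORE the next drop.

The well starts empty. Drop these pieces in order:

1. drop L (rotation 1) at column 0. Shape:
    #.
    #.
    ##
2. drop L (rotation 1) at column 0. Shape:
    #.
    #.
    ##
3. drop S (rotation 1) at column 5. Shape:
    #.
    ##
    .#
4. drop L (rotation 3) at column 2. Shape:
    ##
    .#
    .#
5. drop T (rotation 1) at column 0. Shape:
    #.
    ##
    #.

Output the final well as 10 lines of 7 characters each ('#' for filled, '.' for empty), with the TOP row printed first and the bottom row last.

Drop 1: L rot1 at col 0 lands with bottom-row=0; cleared 0 line(s) (total 0); column heights now [3 1 0 0 0 0 0], max=3
Drop 2: L rot1 at col 0 lands with bottom-row=3; cleared 0 line(s) (total 0); column heights now [6 4 0 0 0 0 0], max=6
Drop 3: S rot1 at col 5 lands with bottom-row=0; cleared 0 line(s) (total 0); column heights now [6 4 0 0 0 3 2], max=6
Drop 4: L rot3 at col 2 lands with bottom-row=0; cleared 0 line(s) (total 0); column heights now [6 4 3 3 0 3 2], max=6
Drop 5: T rot1 at col 0 lands with bottom-row=6; cleared 0 line(s) (total 0); column heights now [9 8 3 3 0 3 2], max=9

Answer: .......
#......
##.....
#......
#......
#......
##.....
#.##.#.
#..#.##
##.#..#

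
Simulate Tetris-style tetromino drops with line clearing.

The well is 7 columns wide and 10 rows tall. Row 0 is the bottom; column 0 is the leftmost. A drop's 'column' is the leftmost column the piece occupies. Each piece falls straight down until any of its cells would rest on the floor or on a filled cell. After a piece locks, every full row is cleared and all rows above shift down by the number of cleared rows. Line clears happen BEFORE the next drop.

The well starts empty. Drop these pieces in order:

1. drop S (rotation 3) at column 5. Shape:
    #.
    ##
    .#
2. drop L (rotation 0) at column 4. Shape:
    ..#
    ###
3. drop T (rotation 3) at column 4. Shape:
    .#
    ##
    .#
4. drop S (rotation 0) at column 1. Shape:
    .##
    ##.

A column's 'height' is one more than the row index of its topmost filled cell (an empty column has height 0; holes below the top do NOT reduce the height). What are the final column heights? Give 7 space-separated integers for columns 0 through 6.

Answer: 0 1 2 2 6 7 5

Derivation:
Drop 1: S rot3 at col 5 lands with bottom-row=0; cleared 0 line(s) (total 0); column heights now [0 0 0 0 0 3 2], max=3
Drop 2: L rot0 at col 4 lands with bottom-row=3; cleared 0 line(s) (total 0); column heights now [0 0 0 0 4 4 5], max=5
Drop 3: T rot3 at col 4 lands with bottom-row=4; cleared 0 line(s) (total 0); column heights now [0 0 0 0 6 7 5], max=7
Drop 4: S rot0 at col 1 lands with bottom-row=0; cleared 0 line(s) (total 0); column heights now [0 1 2 2 6 7 5], max=7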